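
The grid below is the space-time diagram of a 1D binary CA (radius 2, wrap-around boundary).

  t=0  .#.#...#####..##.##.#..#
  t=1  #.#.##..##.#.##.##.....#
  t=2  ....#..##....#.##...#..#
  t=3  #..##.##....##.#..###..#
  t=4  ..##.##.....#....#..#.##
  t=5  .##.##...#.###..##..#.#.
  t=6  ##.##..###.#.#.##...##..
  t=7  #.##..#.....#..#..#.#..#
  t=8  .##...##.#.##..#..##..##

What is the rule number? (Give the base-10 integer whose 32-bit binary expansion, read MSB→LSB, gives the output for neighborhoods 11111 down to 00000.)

  nb #####: next=#  (t=0,i=9, bit31=1)
  nb ####.: next=.  (t=0,i=10, bit30=0)
  nb ###.#: next=.  (t=6,i=9, bit29=0)
  nb ###..: next=#  (t=0,i=11, bit28=1)
  nb ##.##: next=#  (t=0,i=16, bit27=1)
  nb ##.#.: next=.  (t=0,i=19, bit26=0)
  nb ##..#: next=.  (t=0,i=12, bit25=0)
  nb ##...: next=.  (t=1,i=18, bit24=0)
  nb #.###: next=#  (t=5,i=11, bit23=1)
  nb #.##.: next=#  (t=0,i=17, bit22=1)
  nb #.#.#: next=.  (t=0,i=1, bit21=0)
  nb #.#..: next=.  (t=0,i=3, bit20=0)
  nb #..##: next=#  (t=0,i=13, bit19=1)
  nb #..#.: next=.  (t=0,i=22, bit18=0)
  nb #...#: next=#  (t=0,i=5, bit17=1)
  nb #....: next=.  (t=1,i=19, bit16=0)
  nb .####: next=#  (t=0,i=8, bit15=1)
  nb .###.: next=.  (t=3,i=19, bit14=0)
  nb .##.#: next=.  (t=0,i=15, bit13=0)
  nb .##..: next=.  (t=1,i=5, bit12=0)
  nb .#.##: next=.  (t=1,i=3, bit11=0)
  nb .#.#.: next=#  (t=0,i=0, bit10=1)
  nb .#..#: next=.  (t=0,i=21, bit9=0)
  nb .#...: next=#  (t=0,i=4, bit8=1)
  nb ..###: next=.  (t=0,i=7, bit7=0)
  nb ..##.: next=#  (t=0,i=14, bit6=1)
  nb ..#.#: next=#  (t=0,i=23, bit5=1)
  nb ..#..: next=#  (t=2,i=4, bit4=1)
  nb ...##: next=.  (t=0,i=6, bit3=0)
  nb ...#.: next=#  (t=2,i=3, bit2=1)
  nb ....#: next=.  (t=1,i=21, bit1=0)
  nb .....: next=#  (t=1,i=20, bit0=1)
  bits 10011000110010101000010101110101 = 2563409269

2563409269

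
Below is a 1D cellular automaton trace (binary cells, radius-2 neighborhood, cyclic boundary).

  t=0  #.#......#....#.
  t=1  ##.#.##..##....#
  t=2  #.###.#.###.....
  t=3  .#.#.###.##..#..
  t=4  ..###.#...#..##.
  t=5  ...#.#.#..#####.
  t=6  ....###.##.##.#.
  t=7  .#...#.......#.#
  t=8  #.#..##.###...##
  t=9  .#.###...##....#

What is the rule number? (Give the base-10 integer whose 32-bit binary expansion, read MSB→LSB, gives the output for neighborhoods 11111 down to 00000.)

2485706577

  #####|#  b31=1 t=5,i=12
  ####.|.  b30=0 t=5,i=13
  ###.#|.  b29=0 t=1,i=1
  ###..|#  b28=1 t=2,i=10
  ##.##|.  b27=0 t=3,i=8
  ##.#.|#  b26=1 t=1,i=2
  ##..#|.  b25=0 t=1,i=7
  ##...|.  b24=0 t=1,i=11
  #.###|.  b23=0 t=2,i=2
  #.##.|.  b22=0 t=1,i=5
  #.#.#|#  b21=1 t=0,i=0
  #.#..|.  b20=0 t=0,i=2
  #..##|#  b19=1 t=1,i=8
  #..#.|.  b18=0 t=3,i=12
  #...#|.  b17=0 t=3,i=15
  #....|.  b16=0 t=0,i=4
  .####|#  b15=1 t=5,i=11
  .###.|#  b14=1 t=1,i=0
  .##.#|.  b13=0 t=6,i=9
  .##..|#  b12=1 t=1,i=6
  .#.##|#  b11=1 t=1,i=4
  .#.#.|#  b10=1 t=0,i=1
  .#..#|#  b9=1 t=4,i=11
  .#...|#  b8=1 t=0,i=3
  ..###|.  b7=0 t=1,i=15
  ..##.|#  b6=1 t=1,i=9
  ..#.#|.  b5=0 t=0,i=14
  ..#..|#  b4=1 t=0,i=9
  ...##|.  b3=0 t=1,i=14
  ...#.|.  b2=0 t=0,i=8
  ....#|.  b1=0 t=0,i=7
  .....|#  b0=1 t=0,i=5
  bits 10010100001010001101111101010001 = 2485706577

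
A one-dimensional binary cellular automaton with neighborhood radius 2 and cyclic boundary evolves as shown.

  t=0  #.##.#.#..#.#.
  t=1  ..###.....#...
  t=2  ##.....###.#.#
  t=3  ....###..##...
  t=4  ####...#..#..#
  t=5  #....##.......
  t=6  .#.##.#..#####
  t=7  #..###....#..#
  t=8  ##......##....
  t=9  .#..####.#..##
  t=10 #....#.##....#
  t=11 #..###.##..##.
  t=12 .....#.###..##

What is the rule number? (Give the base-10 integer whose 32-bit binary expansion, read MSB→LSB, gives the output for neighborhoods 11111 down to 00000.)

641904943

  nb #####: next=.  (t=4,i=1, bit31=0)
  nb ####.: next=.  (t=4,i=2, bit30=0)
  nb ###.#: next=#  (t=2,i=9, bit29=1)
  nb ###..: next=.  (t=1,i=4, bit28=0)
  nb ##.##: next=.  (t=11,i=6, bit27=0)
  nb ##.#.: next=#  (t=0,i=4, bit26=1)
  nb ##..#: next=#  (t=3,i=7, bit25=1)
  nb ##...: next=.  (t=1,i=5, bit24=0)
  nb #.###: next=.  (t=2,i=13, bit23=0)
  nb #.##.: next=#  (t=0,i=2, bit22=1)
  nb #.#.#: next=.  (t=0,i=0, bit21=0)
  nb #.#..: next=.  (t=0,i=7, bit20=0)
  nb #..##: next=.  (t=3,i=8, bit19=0)
  nb #..#.: next=.  (t=0,i=9, bit18=0)
  nb #...#: next=#  (t=4,i=5, bit17=1)
  nb #....: next=.  (t=1,i=6, bit16=0)
  nb .####: next=#  (t=4,i=0, bit15=1)
  nb .###.: next=.  (t=1,i=3, bit14=0)
  nb .##.#: next=#  (t=0,i=3, bit13=1)
  nb .##..: next=#  (t=3,i=10, bit12=1)
  nb .#.##: next=.  (t=0,i=1, bit11=0)
  nb .#.#.: next=.  (t=0,i=6, bit10=0)
  nb .#..#: next=.  (t=0,i=8, bit9=0)
  nb .#...: next=#  (t=1,i=11, bit8=1)
  nb ..###: next=.  (t=1,i=2, bit7=0)
  nb ..##.: next=.  (t=3,i=9, bit6=0)
  nb ..#.#: next=#  (t=0,i=10, bit5=1)
  nb ..#..: next=.  (t=1,i=10, bit4=0)
  nb ...##: next=#  (t=1,i=1, bit3=1)
  nb ...#.: next=#  (t=1,i=9, bit2=1)
  nb ....#: next=#  (t=1,i=0, bit1=1)
  nb .....: next=#  (t=1,i=7, bit0=1)
  bits 00100110010000101011000100101111 = 641904943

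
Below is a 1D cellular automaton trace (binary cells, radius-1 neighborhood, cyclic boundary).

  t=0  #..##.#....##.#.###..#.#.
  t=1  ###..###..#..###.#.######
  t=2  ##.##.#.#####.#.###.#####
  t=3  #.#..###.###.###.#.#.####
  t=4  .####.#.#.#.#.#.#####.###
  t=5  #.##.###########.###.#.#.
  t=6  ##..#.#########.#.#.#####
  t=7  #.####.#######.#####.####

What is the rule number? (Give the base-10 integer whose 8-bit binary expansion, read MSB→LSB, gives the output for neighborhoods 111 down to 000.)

  ###|#  b7=1 t=0,i=17
  ##.|.  b6=0 t=0,i=4
  #.#|#  b5=1 t=0,i=5
  #..|#  b4=1 t=0,i=1
  .##|.  b3=0 t=0,i=3
  .#.|#  b2=1 t=0,i=0
  ..#|#  b1=1 t=0,i=2
  ...|.  b0=0 t=0,i=8
  bits 10110110 = 182

182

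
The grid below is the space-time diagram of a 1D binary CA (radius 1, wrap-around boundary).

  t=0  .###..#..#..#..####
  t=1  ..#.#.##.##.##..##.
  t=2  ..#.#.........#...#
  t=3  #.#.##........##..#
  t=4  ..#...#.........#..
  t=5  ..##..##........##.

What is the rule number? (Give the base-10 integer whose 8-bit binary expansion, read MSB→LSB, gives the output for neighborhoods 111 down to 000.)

  ### -> #   bit 7 = 1  t=0,i=2
  ##. -> .   bit 6 = 0  t=0,i=3
  #.# -> .   bit 5 = 0  t=0,i=0
  #.. -> #   bit 4 = 1  t=0,i=4
  .## -> .   bit 3 = 0  t=0,i=1
  .#. -> #   bit 2 = 1  t=0,i=6
  ..# -> .   bit 1 = 0  t=0,i=5
  ... -> .   bit 0 = 0  t=1,i=0
  bits 10010100 = 148

148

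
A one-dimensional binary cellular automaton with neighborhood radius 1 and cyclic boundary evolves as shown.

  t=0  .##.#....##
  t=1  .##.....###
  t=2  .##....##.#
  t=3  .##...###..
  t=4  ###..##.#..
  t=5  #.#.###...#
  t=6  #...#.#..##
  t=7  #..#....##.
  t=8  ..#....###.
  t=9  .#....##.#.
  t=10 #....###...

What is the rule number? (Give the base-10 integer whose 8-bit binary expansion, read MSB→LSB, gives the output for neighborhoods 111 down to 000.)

74

  nb ###: next=.  (t=1,i=9, bit7=0)
  nb ##.: next=#  (t=0,i=2, bit6=1)
  nb #.#: next=.  (t=0,i=0, bit5=0)
  nb #..: next=.  (t=0,i=5, bit4=0)
  nb .##: next=#  (t=0,i=1, bit3=1)
  nb .#.: next=.  (t=0,i=4, bit2=0)
  nb ..#: next=#  (t=0,i=8, bit1=1)
  nb ...: next=.  (t=0,i=6, bit0=0)
  bits 01001010 = 74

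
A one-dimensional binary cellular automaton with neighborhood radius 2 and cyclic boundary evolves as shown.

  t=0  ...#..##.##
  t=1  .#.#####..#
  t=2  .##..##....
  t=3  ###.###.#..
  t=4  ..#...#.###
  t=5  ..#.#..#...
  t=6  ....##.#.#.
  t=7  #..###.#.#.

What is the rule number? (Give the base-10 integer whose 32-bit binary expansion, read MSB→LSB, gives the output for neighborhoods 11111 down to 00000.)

  nb #####: next=#  (t=1,i=5, bit31=1)
  nb ####.: next=#  (t=1,i=6, bit30=1)
  nb ###.#: next=#  (t=3,i=2, bit29=1)
  nb ###..: next=.  (t=1,i=7, bit28=0)
  nb ##.##: next=.  (t=0,i=8, bit27=0)
  nb ##.#.: next=.  (t=3,i=7, bit26=0)
  nb ##..#: next=.  (t=1,i=8, bit25=0)
  nb ##...: next=.  (t=0,i=0, bit24=0)
  nb #.###: next=.  (t=1,i=3, bit23=0)
  nb #.##.: next=.  (t=0,i=9, bit22=0)
  nb #.#.#: next=#  (t=1,i=1, bit21=1)
  nb #.#..: next=#  (t=3,i=8, bit20=1)
  nb #..##: next=#  (t=0,i=5, bit19=1)
  nb #..#.: next=.  (t=1,i=9, bit18=0)
  nb #...#: next=#  (t=0,i=1, bit17=1)
  nb #....: next=#  (t=2,i=8, bit16=1)
  nb .####: next=.  (t=1,i=4, bit15=0)
  nb .###.: next=.  (t=3,i=1, bit14=0)
  nb .##.#: next=#  (t=0,i=7, bit13=1)
  nb .##..: next=#  (t=0,i=10, bit12=1)
  nb .#.##: next=#  (t=1,i=2, bit11=1)
  nb .#.#.: next=.  (t=1,i=0, bit10=0)
  nb .#..#: next=#  (t=0,i=4, bit9=1)
  nb .#...: next=.  (t=4,i=3, bit8=0)
  nb ..###: next=.  (t=3,i=0, bit7=0)
  nb ..##.: next=#  (t=0,i=6, bit6=1)
  nb ..#.#: next=.  (t=1,i=10, bit5=0)
  nb ..#..: next=#  (t=0,i=3, bit4=1)
  nb ...##: next=#  (t=2,i=0, bit3=1)
  nb ...#.: next=.  (t=0,i=2, bit2=0)
  nb ....#: next=.  (t=2,i=10, bit1=0)
  nb .....: next=.  (t=2,i=9, bit0=0)
  bits 11100000001110110011101001011000 = 3761977944

3761977944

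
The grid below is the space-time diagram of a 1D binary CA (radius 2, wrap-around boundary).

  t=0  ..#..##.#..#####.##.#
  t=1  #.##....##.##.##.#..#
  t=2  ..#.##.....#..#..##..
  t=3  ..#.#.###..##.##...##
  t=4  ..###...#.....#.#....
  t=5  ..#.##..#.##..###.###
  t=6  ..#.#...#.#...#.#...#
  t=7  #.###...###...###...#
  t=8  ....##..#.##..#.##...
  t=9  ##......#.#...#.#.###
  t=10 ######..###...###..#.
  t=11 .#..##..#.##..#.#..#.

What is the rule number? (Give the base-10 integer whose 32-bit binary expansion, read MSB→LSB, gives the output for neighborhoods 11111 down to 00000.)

  nb #####: next=.  (t=0,i=13, bit31=0)
  nb ####.: next=#  (t=0,i=14, bit30=1)
  nb ###.#: next=#  (t=0,i=15, bit29=1)
  nb ###..: next=#  (t=3,i=8, bit28=1)
  nb ##.##: next=.  (t=0,i=16, bit27=0)
  nb ##.#.: next=.  (t=0,i=7, bit26=0)
  nb ##..#: next=.  (t=3,i=0, bit25=0)
  nb ##...: next=#  (t=1,i=4, bit24=1)
  nb #.###: next=.  (t=3,i=6, bit23=0)
  nb #.##.: next=#  (t=0,i=17, bit22=1)
  nb #.#.#: next=#  (t=3,i=4, bit21=1)
  nb #.#..: next=#  (t=0,i=8, bit20=1)
  nb #..##: next=.  (t=0,i=4, bit19=0)
  nb #..#.: next=.  (t=0,i=1, bit18=0)
  nb #...#: next=.  (t=3,i=17, bit17=0)
  nb #....: next=#  (t=1,i=5, bit16=1)
  nb .####: next=#  (t=0,i=12, bit15=1)
  nb .###.: next=.  (t=3,i=7, bit14=0)
  nb .##.#: next=.  (t=0,i=6, bit13=0)
  nb .##..: next=.  (t=1,i=3, bit12=0)
  nb .#.##: next=.  (t=2,i=3, bit11=0)
  nb .#.#.: next=#  (t=3,i=3, bit10=1)
  nb .#..#: next=#  (t=0,i=0, bit9=1)
  nb .#...: next=.  (t=4,i=9, bit8=0)
  nb ..###: next=#  (t=0,i=11, bit7=1)
  nb ..##.: next=.  (t=0,i=5, bit6=0)
  nb ..#.#: next=#  (t=2,i=2, bit5=1)
  nb ..#..: next=#  (t=0,i=2, bit4=1)
  nb ...##: next=.  (t=1,i=7, bit3=0)
  nb ...#.: next=.  (t=2,i=1, bit2=0)
  nb ....#: next=.  (t=1,i=6, bit1=0)
  nb .....: next=#  (t=2,i=8, bit0=1)
  bits 01110001011100011000011010110001 = 1903265457

1903265457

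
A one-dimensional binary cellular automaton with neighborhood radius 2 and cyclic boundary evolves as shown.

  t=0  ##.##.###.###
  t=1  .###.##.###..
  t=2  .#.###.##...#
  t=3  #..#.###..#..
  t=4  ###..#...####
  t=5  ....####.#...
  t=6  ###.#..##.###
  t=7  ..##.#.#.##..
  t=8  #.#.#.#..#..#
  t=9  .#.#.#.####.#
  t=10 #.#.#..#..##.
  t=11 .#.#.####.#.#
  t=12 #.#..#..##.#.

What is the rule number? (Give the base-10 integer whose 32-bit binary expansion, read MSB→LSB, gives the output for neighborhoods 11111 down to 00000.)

  ##### -> .   bit 31 = 0  t=0,i=12
  ####. -> .   bit 30 = 0  t=0,i=0
  ###.# -> #   bit 29 = 1  t=0,i=1
  ###.. -> .   bit 28 = 0  t=1,i=10
  ##.## -> #   bit 27 = 1  t=0,i=2
  ##.#. -> #   bit 26 = 1  t=5,i=8
  ##..# -> .   bit 25 = 0  t=3,i=8
  ##... -> .   bit 24 = 0  t=1,i=11
  #.### -> #   bit 23 = 1  t=0,i=6
  #.##. -> #   bit 22 = 1  t=0,i=3
  #.#.# -> .   bit 21 = 0  t=2,i=1
  #.#.. -> .   bit 20 = 0  t=5,i=9
  #..## -> .   bit 19 = 0  t=6,i=6
  #..#. -> #   bit 18 = 1  t=3,i=2
  #...# -> #   bit 17 = 1  t=1,i=12
  #.... -> #   bit 16 = 1  t=5,i=11
  .#### -> .   bit 15 = 0  t=0,i=11
  .###. -> .   bit 14 = 0  t=0,i=7
  .##.# -> .   bit 13 = 0  t=0,i=4
  .##.. -> .   bit 12 = 0  t=2,i=8
  .#.## -> .   bit 11 = 0  t=2,i=2
  .#.#. -> #   bit 10 = 1  t=2,i=0
  .#..# -> #   bit 9 = 1  t=3,i=1
  .#... -> #   bit 8 = 1  t=4,i=6
  ..### -> #   bit 7 = 1  t=1,i=1
  ..##. -> #   bit 6 = 1  t=6,i=7
  ..#.# -> .   bit 5 = 0  t=2,i=12
  ..#.. -> #   bit 4 = 1  t=3,i=0
  ...## -> .   bit 3 = 0  t=1,i=0
  ...#. -> .   bit 2 = 0  t=2,i=11
  ....# -> #   bit 1 = 1  t=5,i=2
  ..... -> #   bit 0 = 1  t=5,i=0
  bits 00101100110001110000011111010011 = 751241171

751241171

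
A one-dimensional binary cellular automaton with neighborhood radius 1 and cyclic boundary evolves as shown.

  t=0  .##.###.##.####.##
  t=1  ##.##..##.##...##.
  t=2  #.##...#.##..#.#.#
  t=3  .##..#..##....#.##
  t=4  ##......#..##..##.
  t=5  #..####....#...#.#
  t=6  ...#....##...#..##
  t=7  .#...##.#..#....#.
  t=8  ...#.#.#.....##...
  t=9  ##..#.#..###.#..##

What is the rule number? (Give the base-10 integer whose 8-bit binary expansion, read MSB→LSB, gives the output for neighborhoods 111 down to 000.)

41

  ###|.  b7=0 t=0,i=5
  ##.|.  b6=0 t=0,i=2
  #.#|#  b5=1 t=0,i=0
  #..|.  b4=0 t=1,i=5
  .##|#  b3=1 t=0,i=1
  .#.|.  b2=0 t=2,i=7
  ..#|.  b1=0 t=1,i=6
  ...|#  b0=1 t=1,i=13
  bits 00101001 = 41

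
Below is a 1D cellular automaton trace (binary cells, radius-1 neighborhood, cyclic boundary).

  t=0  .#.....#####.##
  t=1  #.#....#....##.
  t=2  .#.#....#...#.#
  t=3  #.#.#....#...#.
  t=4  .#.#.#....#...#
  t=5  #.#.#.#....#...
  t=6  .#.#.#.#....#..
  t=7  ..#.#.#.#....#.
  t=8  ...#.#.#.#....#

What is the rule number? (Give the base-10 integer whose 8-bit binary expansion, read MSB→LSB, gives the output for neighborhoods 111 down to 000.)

  ### -> .   bit 7 = 0  t=0,i=8
  ##. -> .   bit 6 = 0  t=0,i=11
  #.# -> #   bit 5 = 1  t=0,i=0
  #.. -> #   bit 4 = 1  t=0,i=2
  .## -> #   bit 3 = 1  t=0,i=7
  .#. -> .   bit 2 = 0  t=0,i=1
  ..# -> .   bit 1 = 0  t=0,i=6
  ... -> .   bit 0 = 0  t=0,i=3
  bits 00111000 = 56

56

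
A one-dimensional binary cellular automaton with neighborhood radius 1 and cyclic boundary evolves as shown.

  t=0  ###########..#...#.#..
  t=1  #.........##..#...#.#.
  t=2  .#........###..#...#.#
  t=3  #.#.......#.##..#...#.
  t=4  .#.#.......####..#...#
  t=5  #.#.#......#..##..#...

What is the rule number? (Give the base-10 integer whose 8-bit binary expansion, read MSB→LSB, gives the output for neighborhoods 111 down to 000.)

120

  ###|.  b7=0 t=0,i=1
  ##.|#  b6=1 t=0,i=10
  #.#|#  b5=1 t=0,i=18
  #..|#  b4=1 t=0,i=11
  .##|#  b3=1 t=0,i=0
  .#.|.  b2=0 t=0,i=13
  ..#|.  b1=0 t=0,i=12
  ...|.  b0=0 t=0,i=15
  bits 01111000 = 120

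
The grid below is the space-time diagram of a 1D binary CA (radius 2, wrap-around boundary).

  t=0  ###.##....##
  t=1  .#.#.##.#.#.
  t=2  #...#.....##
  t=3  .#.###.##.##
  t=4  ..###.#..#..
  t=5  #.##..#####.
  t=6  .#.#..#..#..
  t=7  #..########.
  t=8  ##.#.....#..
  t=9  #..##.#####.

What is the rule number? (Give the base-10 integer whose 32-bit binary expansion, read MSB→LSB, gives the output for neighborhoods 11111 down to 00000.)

1234459607

  nb #####: next=.  (t=0,i=0, bit31=0)
  nb ####.: next=#  (t=0,i=1, bit30=1)
  nb ###.#: next=.  (t=0,i=2, bit29=0)
  nb ###..: next=.  (t=2,i=0, bit28=0)
  nb ##.##: next=#  (t=0,i=3, bit27=1)
  nb ##.#.: next=.  (t=1,i=7, bit26=0)
  nb ##..#: next=.  (t=5,i=4, bit25=0)
  nb ##...: next=#  (t=0,i=6, bit24=1)
  nb #.###: next=#  (t=3,i=3, bit23=1)
  nb #.##.: next=.  (t=0,i=4, bit22=0)
  nb #.#.#: next=.  (t=1,i=3, bit21=0)
  nb #.#..: next=#  (t=1,i=10, bit20=1)
  nb #..##: next=.  (t=5,i=5, bit19=0)
  nb #..#.: next=#  (t=1,i=0, bit18=1)
  nb #...#: next=.  (t=2,i=2, bit17=0)
  nb #....: next=.  (t=0,i=7, bit16=0)
  nb .####: next=.  (t=0,i=11, bit15=0)
  nb .###.: next=#  (t=2,i=11, bit14=1)
  nb .##.#: next=.  (t=1,i=6, bit13=0)
  nb .##..: next=#  (t=0,i=5, bit12=1)
  nb .#.##: next=#  (t=1,i=4, bit11=1)
  nb .#.#.: next=.  (t=1,i=2, bit10=0)
  nb .#..#: next=#  (t=1,i=11, bit9=1)
  nb .#...: next=#  (t=2,i=5, bit8=1)
  nb ..###: next=#  (t=0,i=10, bit7=1)
  nb ..##.: next=#  (t=8,i=0, bit6=1)
  nb ..#.#: next=.  (t=1,i=1, bit5=0)
  nb ..#..: next=#  (t=2,i=4, bit4=1)
  nb ...##: next=.  (t=0,i=9, bit3=0)
  nb ...#.: next=#  (t=2,i=3, bit2=1)
  nb ....#: next=#  (t=0,i=8, bit1=1)
  nb .....: next=#  (t=2,i=7, bit0=1)
  bits 01001001100101000101101111010111 = 1234459607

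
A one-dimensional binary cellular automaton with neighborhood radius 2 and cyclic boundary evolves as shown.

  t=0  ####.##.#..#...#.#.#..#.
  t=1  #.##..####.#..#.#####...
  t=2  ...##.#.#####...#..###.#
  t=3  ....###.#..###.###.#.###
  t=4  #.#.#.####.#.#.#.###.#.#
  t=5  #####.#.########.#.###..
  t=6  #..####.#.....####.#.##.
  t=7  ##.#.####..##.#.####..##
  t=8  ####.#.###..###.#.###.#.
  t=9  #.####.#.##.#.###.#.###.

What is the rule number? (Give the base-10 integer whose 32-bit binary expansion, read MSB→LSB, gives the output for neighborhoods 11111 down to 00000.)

2008037015

  nb #####: next=.  (t=1,i=18, bit31=0)
  nb ####.: next=#  (t=0,i=2, bit30=1)
  nb ###.#: next=#  (t=0,i=3, bit29=1)
  nb ###..: next=#  (t=1,i=20, bit28=1)
  nb ##.##: next=.  (t=0,i=4, bit27=0)
  nb ##.#.: next=#  (t=0,i=7, bit26=1)
  nb ##..#: next=#  (t=1,i=4, bit25=1)
  nb ##...: next=#  (t=1,i=21, bit24=1)
  nb #.###: next=#  (t=0,i=0, bit23=1)
  nb #.##.: next=.  (t=0,i=5, bit22=0)
  nb #.#.#: next=#  (t=0,i=17, bit21=1)
  nb #.#..: next=#  (t=0,i=8, bit20=1)
  nb #..##: next=.  (t=1,i=5, bit19=0)
  nb #..#.: next=.  (t=0,i=10, bit18=0)
  nb #...#: next=.  (t=0,i=13, bit17=0)
  nb #....: next=.  (t=3,i=1, bit16=0)
  nb .####: next=.  (t=0,i=1, bit15=0)
  nb .###.: next=.  (t=2,i=20, bit14=0)
  nb .##.#: next=#  (t=0,i=6, bit13=1)
  nb .##..: next=#  (t=1,i=3, bit12=1)
  nb .#.##: next=.  (t=0,i=23, bit11=0)
  nb .#.#.: next=#  (t=0,i=16, bit10=1)
  nb .#..#: next=#  (t=0,i=9, bit9=1)
  nb .#...: next=.  (t=0,i=12, bit8=0)
  nb ..###: next=#  (t=1,i=6, bit7=1)
  nb ..##.: next=.  (t=2,i=3, bit6=0)
  nb ..#.#: next=.  (t=0,i=15, bit5=0)
  nb ..#..: next=#  (t=0,i=11, bit4=1)
  nb ...##: next=.  (t=2,i=2, bit3=0)
  nb ...#.: next=#  (t=0,i=14, bit2=1)
  nb ....#: next=#  (t=3,i=2, bit1=1)
  nb .....: next=#  (t=6,i=11, bit0=1)
  bits 01110111101100000011011010010111 = 2008037015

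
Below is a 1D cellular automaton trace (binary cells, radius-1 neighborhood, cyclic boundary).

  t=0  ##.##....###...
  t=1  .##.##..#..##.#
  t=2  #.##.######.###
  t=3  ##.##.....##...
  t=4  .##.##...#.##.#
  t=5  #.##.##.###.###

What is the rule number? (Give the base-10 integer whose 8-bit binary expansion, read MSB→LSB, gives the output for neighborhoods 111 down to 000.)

118

  nb ###: next=.  (t=0,i=10, bit7=0)
  nb ##.: next=#  (t=0,i=1, bit6=1)
  nb #.#: next=#  (t=0,i=2, bit5=1)
  nb #..: next=#  (t=0,i=5, bit4=1)
  nb .##: next=.  (t=0,i=0, bit3=0)
  nb .#.: next=#  (t=1,i=8, bit2=1)
  nb ..#: next=#  (t=0,i=8, bit1=1)
  nb ...: next=.  (t=0,i=6, bit0=0)
  bits 01110110 = 118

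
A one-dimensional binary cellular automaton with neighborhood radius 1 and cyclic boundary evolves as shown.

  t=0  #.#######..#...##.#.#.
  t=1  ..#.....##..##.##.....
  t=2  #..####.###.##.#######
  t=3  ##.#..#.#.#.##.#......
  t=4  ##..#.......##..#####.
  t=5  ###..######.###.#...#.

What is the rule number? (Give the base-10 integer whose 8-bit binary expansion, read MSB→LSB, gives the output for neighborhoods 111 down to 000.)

  ###|.  b7=0 t=0,i=3
  ##.|#  b6=1 t=0,i=8
  #.#|.  b5=0 t=0,i=1
  #..|#  b4=1 t=0,i=9
  .##|#  b3=1 t=0,i=2
  .#.|.  b2=0 t=0,i=0
  ..#|.  b1=0 t=0,i=10
  ...|#  b0=1 t=0,i=13
  bits 01011001 = 89

89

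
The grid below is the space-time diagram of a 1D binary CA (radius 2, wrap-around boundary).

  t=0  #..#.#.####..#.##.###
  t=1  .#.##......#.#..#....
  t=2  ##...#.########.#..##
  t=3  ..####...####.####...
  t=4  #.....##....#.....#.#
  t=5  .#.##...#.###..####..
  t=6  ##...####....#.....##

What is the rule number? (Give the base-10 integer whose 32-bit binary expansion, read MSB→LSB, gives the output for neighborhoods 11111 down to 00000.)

2802984503

  nb #####: next=#  (t=2,i=9, bit31=1)
  nb ####.: next=.  (t=0,i=9, bit30=0)
  nb ###.#: next=#  (t=2,i=14, bit29=1)
  nb ###..: next=.  (t=0,i=0, bit28=0)
  nb ##.##: next=.  (t=0,i=17, bit27=0)
  nb ##.#.: next=#  (t=2,i=15, bit26=1)
  nb ##..#: next=#  (t=0,i=1, bit25=1)
  nb ##...: next=#  (t=1,i=5, bit24=1)
  nb #.###: next=.  (t=0,i=7, bit23=0)
  nb #.##.: next=.  (t=0,i=15, bit22=0)
  nb #.#.#: next=.  (t=0,i=5, bit21=0)
  nb #.#..: next=#  (t=1,i=13, bit20=1)
  nb #..##: next=.  (t=2,i=18, bit19=0)
  nb #..#.: next=.  (t=0,i=2, bit18=0)
  nb #...#: next=#  (t=2,i=3, bit17=1)
  nb #....: next=.  (t=1,i=6, bit16=0)
  nb .####: next=.  (t=0,i=8, bit15=0)
  nb .###.: next=.  (t=5,i=11, bit14=0)
  nb .##.#: next=#  (t=0,i=16, bit13=1)
  nb .##..: next=.  (t=1,i=4, bit12=0)
  nb .#.##: next=.  (t=0,i=6, bit11=0)
  nb .#.#.: next=#  (t=0,i=4, bit10=1)
  nb .#..#: next=#  (t=1,i=14, bit9=1)
  nb .#...: next=.  (t=1,i=17, bit8=0)
  nb ..###: next=.  (t=2,i=19, bit7=0)
  nb ..##.: next=.  (t=4,i=6, bit6=0)
  nb ..#.#: next=#  (t=0,i=3, bit5=1)
  nb ..#..: next=#  (t=1,i=16, bit4=1)
  nb ...##: next=.  (t=3,i=1, bit3=0)
  nb ...#.: next=#  (t=1,i=0, bit2=1)
  nb ....#: next=#  (t=1,i=9, bit1=1)
  nb .....: next=#  (t=1,i=7, bit0=1)
  bits 10100111000100100010011000110111 = 2802984503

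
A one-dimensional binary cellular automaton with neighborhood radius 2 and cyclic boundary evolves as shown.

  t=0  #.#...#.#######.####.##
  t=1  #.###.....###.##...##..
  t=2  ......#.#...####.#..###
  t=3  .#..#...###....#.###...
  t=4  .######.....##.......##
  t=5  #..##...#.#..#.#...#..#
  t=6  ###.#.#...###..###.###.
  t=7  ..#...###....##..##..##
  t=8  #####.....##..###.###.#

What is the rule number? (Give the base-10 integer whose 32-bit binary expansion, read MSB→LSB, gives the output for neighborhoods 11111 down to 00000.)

  nb #####: next=#  (t=0,i=10, bit31=1)
  nb ####.: next=.  (t=0,i=13, bit30=0)
  nb ###.#: next=#  (t=0,i=0, bit29=1)
  nb ###..: next=.  (t=1,i=4, bit28=0)
  nb ##.##: next=#  (t=0,i=15, bit27=1)
  nb ##.#.: next=.  (t=0,i=1, bit26=0)
  nb ##..#: next=#  (t=1,i=21, bit25=1)
  nb ##...: next=.  (t=1,i=5, bit24=0)
  nb #.###: next=.  (t=0,i=8, bit23=0)
  nb #.##.: next=#  (t=1,i=14, bit22=1)
  nb #.#.#: next=.  (t=6,i=4, bit21=0)
  nb #.#..: next=#  (t=0,i=2, bit20=1)
  nb #..##: next=#  (t=2,i=19, bit19=1)
  nb #..#.: next=#  (t=1,i=22, bit18=1)
  nb #...#: next=#  (t=0,i=4, bit17=1)
  nb #....: next=#  (t=1,i=6, bit16=1)
  nb .####: next=.  (t=0,i=9, bit15=0)
  nb .###.: next=.  (t=0,i=22, bit14=0)
  nb .##.#: next=#  (t=4,i=22, bit13=1)
  nb .##..: next=#  (t=1,i=15, bit12=1)
  nb .#.##: next=.  (t=0,i=7, bit11=0)
  nb .#.#.: next=.  (t=2,i=7, bit10=0)
  nb .#..#: next=#  (t=2,i=18, bit9=1)
  nb .#...: next=#  (t=0,i=3, bit8=1)
  nb ..###: next=.  (t=1,i=10, bit7=0)
  nb ..##.: next=.  (t=1,i=19, bit6=0)
  nb ..#.#: next=.  (t=0,i=6, bit5=0)
  nb ..#..: next=#  (t=3,i=1, bit4=1)
  nb ...##: next=.  (t=1,i=9, bit3=0)
  nb ...#.: next=.  (t=0,i=5, bit2=0)
  nb ....#: next=#  (t=1,i=8, bit1=1)
  nb .....: next=.  (t=1,i=7, bit0=0)
  bits 10101010010111110011001100010010 = 2858365714

2858365714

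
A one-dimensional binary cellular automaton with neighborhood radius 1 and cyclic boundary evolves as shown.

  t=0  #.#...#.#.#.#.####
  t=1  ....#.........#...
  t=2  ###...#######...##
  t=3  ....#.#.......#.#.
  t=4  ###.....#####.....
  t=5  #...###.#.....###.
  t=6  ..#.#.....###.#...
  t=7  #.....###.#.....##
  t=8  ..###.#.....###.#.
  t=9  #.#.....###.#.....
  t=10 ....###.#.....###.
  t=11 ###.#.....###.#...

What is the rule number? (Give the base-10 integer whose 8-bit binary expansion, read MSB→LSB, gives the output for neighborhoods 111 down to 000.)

  [7] ### => .  t=0,i=15
  [6] ##. => .  t=0,i=0
  [5] #.# => .  t=0,i=1
  [4] #.. => .  t=0,i=3
  [3] .## => #  t=0,i=14
  [2] .#. => .  t=0,i=2
  [1] ..# => .  t=0,i=5
  [0] ... => #  t=0,i=4
  bits 00001001 = 9

9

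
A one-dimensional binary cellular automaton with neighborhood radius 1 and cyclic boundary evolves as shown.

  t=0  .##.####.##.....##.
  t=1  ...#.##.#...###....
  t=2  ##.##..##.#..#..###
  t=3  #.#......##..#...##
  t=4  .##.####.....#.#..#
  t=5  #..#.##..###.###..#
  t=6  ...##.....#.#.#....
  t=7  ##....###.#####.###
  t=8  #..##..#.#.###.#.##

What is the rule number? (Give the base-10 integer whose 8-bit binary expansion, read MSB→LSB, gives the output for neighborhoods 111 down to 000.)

  nb ###: next=#  (t=0,i=5, bit7=1)
  nb ##.: next=.  (t=0,i=2, bit6=0)
  nb #.#: next=#  (t=0,i=3, bit5=1)
  nb #..: next=.  (t=0,i=11, bit4=0)
  nb .##: next=.  (t=0,i=1, bit3=0)
  nb .#.: next=#  (t=1,i=3, bit2=1)
  nb ..#: next=.  (t=0,i=0, bit1=0)
  nb ...: next=#  (t=0,i=12, bit0=1)
  bits 10100101 = 165

165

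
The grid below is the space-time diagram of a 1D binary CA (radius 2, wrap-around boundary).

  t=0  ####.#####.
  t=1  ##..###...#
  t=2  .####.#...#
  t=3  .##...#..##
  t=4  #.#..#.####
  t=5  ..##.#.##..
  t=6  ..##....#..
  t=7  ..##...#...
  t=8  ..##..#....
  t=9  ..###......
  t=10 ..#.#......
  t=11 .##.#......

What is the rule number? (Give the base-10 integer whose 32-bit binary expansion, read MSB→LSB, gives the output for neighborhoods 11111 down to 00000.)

446214884

  ##### -> .   bit 31 = 0  t=0,i=7
  ####. -> .   bit 30 = 0  t=0,i=2
  ###.# -> .   bit 29 = 0  t=0,i=3
  ###.. -> #   bit 28 = 1  t=1,i=1
  ##.## -> #   bit 27 = 1  t=0,i=4
  ##.#. -> .   bit 26 = 0  t=2,i=5
  ##..# -> #   bit 25 = 1  t=1,i=2
  ##... -> .   bit 24 = 0  t=1,i=7
  #.### -> #   bit 23 = 1  t=0,i=0
  #.##. -> .   bit 22 = 0  t=3,i=1
  #.#.# -> .   bit 21 = 0  t=5,i=5
  #.#.. -> #   bit 20 = 1  t=2,i=6
  #..## -> #   bit 19 = 1  t=1,i=3
  #..#. -> .   bit 18 = 0  t=4,i=4
  #...# -> .   bit 17 = 0  t=1,i=8
  #.... -> .   bit 16 = 0  t=5,i=10
  .#### -> #   bit 15 = 1  t=0,i=1
  .###. -> .   bit 14 = 0  t=1,i=0
  .##.# -> #   bit 13 = 1  t=3,i=10
  .##.. -> #   bit 12 = 1  t=3,i=2
  .#.## -> .   bit 11 = 0  t=2,i=0
  .#.#. -> .   bit 10 = 0  t=10,i=3
  .#..# -> #   bit 9 = 1  t=3,i=7
  .#... -> .   bit 8 = 0  t=2,i=7
  ..### -> #   bit 7 = 1  t=1,i=4
  ..##. -> #   bit 6 = 1  t=3,i=9
  ..#.# -> #   bit 5 = 1  t=2,i=10
  ..#.. -> .   bit 4 = 0  t=3,i=6
  ...## -> .   bit 3 = 0  t=1,i=9
  ...#. -> #   bit 2 = 1  t=2,i=9
  ....# -> .   bit 1 = 0  t=5,i=0
  ..... -> .   bit 0 = 0  t=7,i=10
  bits 00011010100110001011001011100100 = 446214884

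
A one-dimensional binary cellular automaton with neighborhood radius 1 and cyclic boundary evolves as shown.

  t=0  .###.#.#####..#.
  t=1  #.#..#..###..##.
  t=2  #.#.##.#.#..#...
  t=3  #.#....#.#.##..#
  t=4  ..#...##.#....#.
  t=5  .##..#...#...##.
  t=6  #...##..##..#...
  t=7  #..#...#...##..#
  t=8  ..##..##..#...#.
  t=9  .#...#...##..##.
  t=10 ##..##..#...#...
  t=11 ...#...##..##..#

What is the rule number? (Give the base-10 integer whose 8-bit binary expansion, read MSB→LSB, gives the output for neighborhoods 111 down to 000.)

134

  ###|#  b7=1 t=0,i=2
  ##.|.  b6=0 t=0,i=3
  #.#|.  b5=0 t=0,i=4
  #..|.  b4=0 t=0,i=12
  .##|.  b3=0 t=0,i=1
  .#.|#  b2=1 t=0,i=5
  ..#|#  b1=1 t=0,i=0
  ...|.  b0=0 t=2,i=14
  bits 10000110 = 134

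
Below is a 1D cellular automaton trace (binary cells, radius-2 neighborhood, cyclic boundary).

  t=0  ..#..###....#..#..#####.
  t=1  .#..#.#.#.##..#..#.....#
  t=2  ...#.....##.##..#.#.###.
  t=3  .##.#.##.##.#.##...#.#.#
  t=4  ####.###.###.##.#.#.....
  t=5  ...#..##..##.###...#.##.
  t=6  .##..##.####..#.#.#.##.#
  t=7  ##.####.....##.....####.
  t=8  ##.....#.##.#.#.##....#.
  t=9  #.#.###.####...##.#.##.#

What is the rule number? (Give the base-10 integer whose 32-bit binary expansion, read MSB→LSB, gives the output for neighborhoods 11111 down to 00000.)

659319111

  nb #####: next=.  (t=0,i=20, bit31=0)
  nb ####.: next=.  (t=0,i=21, bit30=0)
  nb ###.#: next=#  (t=4,i=3, bit29=1)
  nb ###..: next=.  (t=0,i=7, bit28=0)
  nb ##.##: next=.  (t=2,i=11, bit27=0)
  nb ##.#.: next=#  (t=3,i=3, bit26=1)
  nb ##..#: next=#  (t=1,i=12, bit25=1)
  nb ##...: next=#  (t=0,i=8, bit24=1)
  nb #.###: next=.  (t=2,i=20, bit23=0)
  nb #.##.: next=#  (t=1,i=10, bit22=1)
  nb #.#.#: next=.  (t=1,i=6, bit21=0)
  nb #.#..: next=.  (t=1,i=1, bit20=0)
  nb #..##: next=#  (t=0,i=4, bit19=1)
  nb #..#.: next=#  (t=0,i=14, bit18=1)
  nb #...#: next=.  (t=0,i=0, bit17=0)
  nb #....: next=.  (t=0,i=9, bit16=0)
  nb .####: next=.  (t=0,i=19, bit15=0)
  nb .###.: next=#  (t=0,i=6, bit14=1)
  nb .##.#: next=#  (t=2,i=10, bit13=1)
  nb .##..: next=.  (t=1,i=11, bit12=0)
  nb .#.##: next=#  (t=1,i=9, bit11=1)
  nb .#.#.: next=.  (t=1,i=0, bit10=0)
  nb .#..#: next=.  (t=0,i=3, bit9=0)
  nb .#...: next=#  (t=1,i=18, bit8=1)
  nb ..###: next=.  (t=0,i=5, bit7=0)
  nb ..##.: next=#  (t=2,i=9, bit6=1)
  nb ..#.#: next=.  (t=1,i=4, bit5=0)
  nb ..#..: next=.  (t=0,i=2, bit4=0)
  nb ...##: next=.  (t=2,i=8, bit3=0)
  nb ...#.: next=#  (t=0,i=1, bit2=1)
  nb ....#: next=#  (t=0,i=10, bit1=1)
  nb .....: next=#  (t=1,i=20, bit0=1)
  bits 00100111010011000110100101000111 = 659319111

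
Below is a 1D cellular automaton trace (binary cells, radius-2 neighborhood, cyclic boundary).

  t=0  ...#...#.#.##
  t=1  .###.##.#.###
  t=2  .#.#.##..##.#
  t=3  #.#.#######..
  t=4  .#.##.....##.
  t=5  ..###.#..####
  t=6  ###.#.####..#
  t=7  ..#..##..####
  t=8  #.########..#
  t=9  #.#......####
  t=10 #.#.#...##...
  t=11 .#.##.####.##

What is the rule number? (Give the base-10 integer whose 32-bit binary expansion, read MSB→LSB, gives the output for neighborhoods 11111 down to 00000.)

  nb #####: next=.  (t=3,i=6, bit31=0)
  nb ####.: next=.  (t=3,i=9, bit30=0)
  nb ###.#: next=#  (t=1,i=3, bit29=1)
  nb ###..: next=#  (t=3,i=10, bit28=1)
  nb ##.##: next=.  (t=1,i=0, bit27=0)
  nb ##.#.: next=.  (t=1,i=7, bit26=0)
  nb ##..#: next=#  (t=2,i=7, bit25=1)
  nb ##...: next=.  (t=0,i=0, bit24=0)
  nb #.###: next=#  (t=1,i=1, bit23=1)
  nb #.##.: next=#  (t=0,i=11, bit22=1)
  nb #.#.#: next=.  (t=0,i=9, bit21=0)
  nb #.#..: next=#  (t=5,i=6, bit20=1)
  nb #..##: next=#  (t=2,i=8, bit19=1)
  nb #..#.: next=.  (t=3,i=12, bit18=0)
  nb #...#: next=#  (t=0,i=1, bit17=1)
  nb #....: next=#  (t=4,i=6, bit16=1)
  nb .####: next=.  (t=3,i=5, bit15=0)
  nb .###.: next=.  (t=1,i=2, bit14=0)
  nb .##.#: next=#  (t=1,i=6, bit13=1)
  nb .##..: next=#  (t=0,i=12, bit12=1)
  nb .#.##: next=#  (t=0,i=10, bit11=1)
  nb .#.#.: next=#  (t=0,i=8, bit10=1)
  nb .#..#: next=#  (t=5,i=7, bit9=1)
  nb .#...: next=.  (t=0,i=4, bit8=0)
  nb ..###: next=#  (t=5,i=2, bit7=1)
  nb ..##.: next=#  (t=2,i=9, bit6=1)
  nb ..#.#: next=.  (t=0,i=7, bit5=0)
  nb ..#..: next=#  (t=0,i=3, bit4=1)
  nb ...##: next=#  (t=4,i=9, bit3=1)
  nb ...#.: next=#  (t=0,i=2, bit2=1)
  nb ....#: next=.  (t=4,i=8, bit1=0)
  nb .....: next=.  (t=4,i=7, bit0=0)
  bits 00110010110110110011111011011100 = 853229276

853229276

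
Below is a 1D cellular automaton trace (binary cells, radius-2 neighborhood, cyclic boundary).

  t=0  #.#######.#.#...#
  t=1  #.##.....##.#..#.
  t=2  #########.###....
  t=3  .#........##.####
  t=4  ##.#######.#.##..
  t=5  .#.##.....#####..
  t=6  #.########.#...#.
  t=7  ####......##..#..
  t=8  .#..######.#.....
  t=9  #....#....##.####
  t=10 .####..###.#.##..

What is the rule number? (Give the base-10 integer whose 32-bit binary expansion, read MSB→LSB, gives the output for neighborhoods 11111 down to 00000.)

99743759

  ##### -> .   bit 31 = 0  t=0,i=4
  ####. -> .   bit 30 = 0  t=0,i=7
  ###.# -> .   bit 29 = 0  t=0,i=8
  ###.. -> .   bit 28 = 0  t=2,i=12
  ##.## -> .   bit 27 = 0  t=0,i=1
  ##.#. -> #   bit 26 = 1  t=0,i=9
  ##..# -> .   bit 25 = 0  t=4,i=15
  ##... -> #   bit 24 = 1  t=1,i=4
  #.### -> #   bit 23 = 1  t=0,i=2
  #.##. -> #   bit 22 = 1  t=1,i=2
  #.#.# -> #   bit 21 = 1  t=0,i=10
  #.#.. -> #   bit 20 = 1  t=0,i=12
  #..## -> .   bit 19 = 0  t=4,i=16
  #..#. -> .   bit 18 = 0  t=1,i=14
  #...# -> .   bit 17 = 0  t=0,i=14
  #.... -> #   bit 16 = 1  t=1,i=5
  .#### -> #   bit 15 = 1  t=0,i=3
  .###. -> #   bit 14 = 1  t=2,i=11
  .##.# -> #   bit 13 = 1  t=0,i=0
  .##.. -> #   bit 12 = 1  t=1,i=3
  .#.## -> #   bit 11 = 1  t=1,i=1
  .#.#. -> .   bit 10 = 0  t=0,i=11
  .#..# -> .   bit 9 = 0  t=1,i=13
  .#... -> .   bit 8 = 0  t=0,i=13
  ..### -> .   bit 7 = 0  t=2,i=0
  ..##. -> .   bit 6 = 0  t=0,i=16
  ..#.# -> .   bit 5 = 0  t=1,i=15
  ..#.. -> .   bit 4 = 0  t=7,i=14
  ...## -> #   bit 3 = 1  t=0,i=15
  ...#. -> #   bit 2 = 1  t=5,i=0
  ....# -> #   bit 1 = 1  t=1,i=7
  ..... -> #   bit 0 = 1  t=1,i=6
  bits 00000101111100011111100000001111 = 99743759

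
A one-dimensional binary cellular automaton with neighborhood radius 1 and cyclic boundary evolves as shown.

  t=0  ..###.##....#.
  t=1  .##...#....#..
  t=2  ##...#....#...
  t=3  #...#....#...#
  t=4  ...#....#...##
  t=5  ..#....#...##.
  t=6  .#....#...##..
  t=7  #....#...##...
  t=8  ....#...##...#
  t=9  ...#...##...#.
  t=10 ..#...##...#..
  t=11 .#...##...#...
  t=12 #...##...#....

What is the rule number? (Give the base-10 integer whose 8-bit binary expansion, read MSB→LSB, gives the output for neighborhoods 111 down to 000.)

10

  ###|.  b7=0 t=0,i=3
  ##.|.  b6=0 t=0,i=4
  #.#|.  b5=0 t=0,i=5
  #..|.  b4=0 t=0,i=8
  .##|#  b3=1 t=0,i=2
  .#.|.  b2=0 t=0,i=12
  ..#|#  b1=1 t=0,i=1
  ...|.  b0=0 t=0,i=0
  bits 00001010 = 10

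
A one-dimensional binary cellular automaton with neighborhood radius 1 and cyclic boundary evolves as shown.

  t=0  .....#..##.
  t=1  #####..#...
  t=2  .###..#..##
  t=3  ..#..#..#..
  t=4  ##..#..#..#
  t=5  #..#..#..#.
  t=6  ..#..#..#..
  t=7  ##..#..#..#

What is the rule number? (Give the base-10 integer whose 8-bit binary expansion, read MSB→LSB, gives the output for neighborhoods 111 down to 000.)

  [7] ### => #  t=1,i=1
  [6] ##. => .  t=0,i=9
  [5] #.# => .  t=2,i=0
  [4] #.. => .  t=0,i=6
  [3] .## => .  t=0,i=8
  [2] .#. => .  t=0,i=5
  [1] ..# => #  t=0,i=4
  [0] ... => #  t=0,i=0
  bits 10000011 = 131

131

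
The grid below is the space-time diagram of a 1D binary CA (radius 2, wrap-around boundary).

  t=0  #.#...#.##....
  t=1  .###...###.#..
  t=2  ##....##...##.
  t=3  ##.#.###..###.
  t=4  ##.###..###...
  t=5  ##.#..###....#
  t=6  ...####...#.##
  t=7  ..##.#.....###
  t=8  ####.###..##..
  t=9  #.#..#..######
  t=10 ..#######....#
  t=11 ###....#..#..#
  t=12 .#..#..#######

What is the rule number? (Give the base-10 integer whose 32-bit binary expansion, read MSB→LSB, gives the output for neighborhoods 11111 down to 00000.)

1123893208

  [31] ##### => .  t=9,i=10
  [30] ####. => #  t=6,i=5
  [29] ###.# => .  t=1,i=9
  [28] ###.. => .  t=1,i=3
  [27] ##.## => .  t=2,i=13
  [26] ##.#. => .  t=1,i=10
  [25] ##..# => #  t=3,i=8
  [24] ##... => .  t=0,i=10
  [23] #.### => #  t=3,i=5
  [22] #.##. => #  t=0,i=8
  [21] #.#.# => #  t=3,i=3
  [20] #.#.. => #  t=0,i=2
  [19] #..## => #  t=3,i=9
  [18] #..#. => #  t=9,i=4
  [17] #...# => .  t=0,i=4
  [16] #.... => #  t=0,i=11
  [15] .#### => .  t=6,i=4
  [14] .###. => .  t=1,i=2
  [13] .##.# => #  t=2,i=12
  [12] .##.. => #  t=0,i=9
  [11] .#.## => #  t=0,i=7
  [10] .#.#. => #  t=0,i=1
  [9] .#..# => #  t=5,i=4
  [8] .#... => #  t=0,i=3
  [7] ..### => #  t=1,i=1
  [6] ..##. => #  t=2,i=6
  [5] ..#.# => .  t=0,i=0
  [4] ..#.. => #  t=9,i=5
  [3] ...## => #  t=1,i=0
  [2] ...#. => .  t=0,i=5
  [1] ....# => .  t=0,i=12
  [0] ..... => .  t=7,i=8
  bits 01000010111111010011111111011000 = 1123893208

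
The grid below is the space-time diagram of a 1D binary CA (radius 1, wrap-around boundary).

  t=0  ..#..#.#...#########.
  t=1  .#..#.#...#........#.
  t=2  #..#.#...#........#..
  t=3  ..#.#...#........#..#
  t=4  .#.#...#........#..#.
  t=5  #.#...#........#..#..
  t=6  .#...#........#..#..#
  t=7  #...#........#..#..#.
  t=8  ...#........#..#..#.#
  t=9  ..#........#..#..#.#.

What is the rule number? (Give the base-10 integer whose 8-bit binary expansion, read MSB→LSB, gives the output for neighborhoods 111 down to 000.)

  ### -> .   bit 7 = 0  t=0,i=12
  ##. -> #   bit 6 = 1  t=0,i=19
  #.# -> #   bit 5 = 1  t=0,i=6
  #.. -> .   bit 4 = 0  t=0,i=3
  .## -> .   bit 3 = 0  t=0,i=11
  .#. -> .   bit 2 = 0  t=0,i=2
  ..# -> #   bit 1 = 1  t=0,i=1
  ... -> .   bit 0 = 0  t=0,i=0
  bits 01100010 = 98

98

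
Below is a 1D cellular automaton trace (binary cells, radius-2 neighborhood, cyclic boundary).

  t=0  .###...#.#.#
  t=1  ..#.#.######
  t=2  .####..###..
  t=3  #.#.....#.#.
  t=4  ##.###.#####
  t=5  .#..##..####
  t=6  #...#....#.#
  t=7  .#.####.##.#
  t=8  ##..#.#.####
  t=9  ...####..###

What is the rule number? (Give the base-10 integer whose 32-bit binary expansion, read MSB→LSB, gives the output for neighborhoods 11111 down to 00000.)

2774918525

  nb #####: next=#  (t=1,i=8, bit31=1)
  nb ####.: next=.  (t=1,i=10, bit30=0)
  nb ###.#: next=#  (t=4,i=1, bit29=1)
  nb ###..: next=.  (t=0,i=3, bit28=0)
  nb ##.##: next=.  (t=4,i=2, bit27=0)
  nb ##.#.: next=#  (t=5,i=0, bit26=1)
  nb ##..#: next=.  (t=1,i=0, bit25=0)
  nb ##...: next=#  (t=0,i=4, bit24=1)
  nb #.###: next=.  (t=0,i=1, bit23=0)
  nb #.##.: next=#  (t=6,i=11, bit22=1)
  nb #.#.#: next=#  (t=0,i=9, bit21=1)
  nb #.#..: next=.  (t=3,i=2, bit20=0)
  nb #..##: next=.  (t=2,i=6, bit19=0)
  nb #..#.: next=#  (t=1,i=1, bit18=1)
  nb #...#: next=.  (t=0,i=5, bit17=0)
  nb #....: next=#  (t=3,i=4, bit16=1)
  nb .####: next=#  (t=1,i=7, bit15=1)
  nb .###.: next=#  (t=0,i=2, bit14=1)
  nb .##.#: next=#  (t=7,i=9, bit13=1)
  nb .##..: next=.  (t=5,i=5, bit12=0)
  nb .#.##: next=.  (t=0,i=0, bit11=0)
  nb .#.#.: next=#  (t=0,i=8, bit10=1)
  nb .#..#: next=.  (t=5,i=2, bit9=0)
  nb .#...: next=#  (t=3,i=3, bit8=1)
  nb ..###: next=.  (t=2,i=1, bit7=0)
  nb ..##.: next=#  (t=5,i=4, bit6=1)
  nb ..#.#: next=#  (t=0,i=7, bit5=1)
  nb ..#..: next=#  (t=6,i=4, bit4=1)
  nb ...##: next=#  (t=2,i=0, bit3=1)
  nb ...#.: next=#  (t=0,i=6, bit2=1)
  nb ....#: next=.  (t=3,i=6, bit1=0)
  nb .....: next=#  (t=3,i=5, bit0=1)
  bits 10100101011001011110010101111101 = 2774918525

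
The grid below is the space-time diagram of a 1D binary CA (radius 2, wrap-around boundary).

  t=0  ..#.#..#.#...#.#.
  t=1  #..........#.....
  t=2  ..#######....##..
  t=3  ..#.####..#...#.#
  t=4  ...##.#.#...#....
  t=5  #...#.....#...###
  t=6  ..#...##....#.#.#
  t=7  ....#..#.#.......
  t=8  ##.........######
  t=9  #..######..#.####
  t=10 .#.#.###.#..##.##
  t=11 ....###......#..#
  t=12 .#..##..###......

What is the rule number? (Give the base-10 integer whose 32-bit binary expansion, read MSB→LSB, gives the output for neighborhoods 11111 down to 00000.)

  ##### -> #   bit 31 = 1  t=2,i=4
  ####. -> #   bit 30 = 1  t=2,i=7
  ###.# -> .   bit 29 = 0  t=10,i=7
  ###.. -> .   bit 28 = 0  t=2,i=8
  ##.## -> .   bit 27 = 0  t=10,i=14
  ##.#. -> .   bit 26 = 0  t=4,i=5
  ##..# -> #   bit 25 = 1  t=3,i=8
  ##... -> .   bit 24 = 0  t=2,i=9
  #.### -> #   bit 23 = 1  t=3,i=4
  #.##. -> .   bit 22 = 0  t=10,i=15
  #.#.# -> .   bit 21 = 0  t=4,i=6
  #.#.. -> .   bit 20 = 0  t=0,i=4
  #..## -> .   bit 19 = 0  t=9,i=2
  #..#. -> .   bit 18 = 0  t=0,i=6
  #...# -> #   bit 17 = 1  t=0,i=0
  #.... -> #   bit 16 = 1  t=1,i=2
  .#### -> .   bit 15 = 0  t=2,i=3
  .###. -> #   bit 14 = 1  t=10,i=6
  .##.# -> #   bit 13 = 1  t=4,i=4
  .##.. -> #   bit 12 = 1  t=2,i=14
  .#.## -> #   bit 11 = 1  t=3,i=3
  .#.#. -> .   bit 10 = 0  t=0,i=3
  .#..# -> .   bit 9 = 0  t=0,i=5
  .#... -> .   bit 8 = 0  t=0,i=10
  ..### -> #   bit 7 = 1  t=2,i=2
  ..##. -> .   bit 6 = 0  t=2,i=13
  ..#.# -> .   bit 5 = 0  t=0,i=2
  ..#.. -> .   bit 4 = 0  t=1,i=0
  ...## -> .   bit 3 = 0  t=2,i=1
  ...#. -> .   bit 2 = 0  t=0,i=1
  ....# -> .   bit 1 = 0  t=1,i=9
  ..... -> #   bit 0 = 1  t=1,i=3
  bits 11000010100000110111100010000001 = 3263395969

3263395969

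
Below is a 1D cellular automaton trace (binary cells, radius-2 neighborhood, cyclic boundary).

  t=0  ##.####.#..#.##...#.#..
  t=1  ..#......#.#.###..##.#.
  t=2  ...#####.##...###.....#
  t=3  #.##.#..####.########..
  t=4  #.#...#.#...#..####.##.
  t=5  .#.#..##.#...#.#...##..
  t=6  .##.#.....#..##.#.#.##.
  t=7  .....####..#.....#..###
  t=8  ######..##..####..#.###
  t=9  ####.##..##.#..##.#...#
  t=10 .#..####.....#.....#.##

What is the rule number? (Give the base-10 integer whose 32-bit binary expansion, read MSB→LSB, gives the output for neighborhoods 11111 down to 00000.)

  ##### -> #   bit 31 = 1  t=2,i=5
  ####. -> .   bit 30 = 0  t=0,i=5
  ###.# -> .   bit 29 = 0  t=0,i=6
  ###.. -> #   bit 28 = 1  t=1,i=15
  ##.## -> #   bit 27 = 1  t=0,i=2
  ##.#. -> .   bit 26 = 0  t=0,i=7
  ##..# -> #   bit 25 = 1  t=1,i=16
  ##... -> #   bit 24 = 1  t=0,i=15
  #.### -> .   bit 23 = 0  t=0,i=3
  #.##. -> #   bit 22 = 1  t=0,i=13
  #.#.# -> .   bit 21 = 0  t=1,i=11
  #.#.. -> .   bit 20 = 0  t=0,i=8
  #..## -> .   bit 19 = 0  t=0,i=22
  #..#. -> .   bit 18 = 0  t=0,i=10
  #...# -> .   bit 17 = 0  t=0,i=16
  #.... -> #   bit 16 = 1  t=1,i=4
  .#### -> .   bit 15 = 0  t=0,i=4
  .###. -> #   bit 14 = 1  t=1,i=14
  .##.# -> .   bit 13 = 0  t=0,i=1
  .##.. -> #   bit 12 = 1  t=0,i=14
  .#.## -> .   bit 11 = 0  t=0,i=12
  .#.#. -> #   bit 10 = 1  t=0,i=19
  .#..# -> #   bit 9 = 1  t=0,i=9
  .#... -> #   bit 8 = 1  t=1,i=3
  ..### -> #   bit 7 = 1  t=2,i=3
  ..##. -> .   bit 6 = 0  t=0,i=0
  ..#.# -> #   bit 5 = 1  t=0,i=11
  ..#.. -> .   bit 4 = 0  t=1,i=2
  ...## -> #   bit 3 = 1  t=2,i=2
  ...#. -> .   bit 2 = 0  t=0,i=17
  ....# -> #   bit 1 = 1  t=1,i=7
  ..... -> #   bit 0 = 1  t=1,i=5
  bits 10011011010000010101011110101011 = 2604750763

2604750763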